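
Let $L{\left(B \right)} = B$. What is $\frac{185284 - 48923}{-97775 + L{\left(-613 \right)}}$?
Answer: $- \frac{136361}{98388} \approx -1.386$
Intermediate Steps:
$\frac{185284 - 48923}{-97775 + L{\left(-613 \right)}} = \frac{185284 - 48923}{-97775 - 613} = \frac{136361}{-98388} = 136361 \left(- \frac{1}{98388}\right) = - \frac{136361}{98388}$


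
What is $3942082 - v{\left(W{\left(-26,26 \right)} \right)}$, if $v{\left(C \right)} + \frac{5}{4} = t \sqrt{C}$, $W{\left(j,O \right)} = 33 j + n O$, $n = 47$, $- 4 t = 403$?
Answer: $\frac{15768333}{4} + \frac{403 \sqrt{91}}{2} \approx 3.944 \cdot 10^{6}$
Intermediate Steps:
$t = - \frac{403}{4}$ ($t = \left(- \frac{1}{4}\right) 403 = - \frac{403}{4} \approx -100.75$)
$W{\left(j,O \right)} = 33 j + 47 O$
$v{\left(C \right)} = - \frac{5}{4} - \frac{403 \sqrt{C}}{4}$
$3942082 - v{\left(W{\left(-26,26 \right)} \right)} = 3942082 - \left(- \frac{5}{4} - \frac{403 \sqrt{33 \left(-26\right) + 47 \cdot 26}}{4}\right) = 3942082 - \left(- \frac{5}{4} - \frac{403 \sqrt{-858 + 1222}}{4}\right) = 3942082 - \left(- \frac{5}{4} - \frac{403 \sqrt{364}}{4}\right) = 3942082 - \left(- \frac{5}{4} - \frac{403 \cdot 2 \sqrt{91}}{4}\right) = 3942082 - \left(- \frac{5}{4} - \frac{403 \sqrt{91}}{2}\right) = 3942082 + \left(\frac{5}{4} + \frac{403 \sqrt{91}}{2}\right) = \frac{15768333}{4} + \frac{403 \sqrt{91}}{2}$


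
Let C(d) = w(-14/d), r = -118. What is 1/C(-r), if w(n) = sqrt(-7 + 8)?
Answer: 1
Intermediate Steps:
w(n) = 1 (w(n) = sqrt(1) = 1)
C(d) = 1
1/C(-r) = 1/1 = 1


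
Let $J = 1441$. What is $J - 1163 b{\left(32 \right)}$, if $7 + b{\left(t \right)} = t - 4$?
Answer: $-22982$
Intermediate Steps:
$b{\left(t \right)} = -11 + t$ ($b{\left(t \right)} = -7 + \left(t - 4\right) = -7 + \left(-4 + t\right) = -11 + t$)
$J - 1163 b{\left(32 \right)} = 1441 - 1163 \left(-11 + 32\right) = 1441 - 24423 = -22982$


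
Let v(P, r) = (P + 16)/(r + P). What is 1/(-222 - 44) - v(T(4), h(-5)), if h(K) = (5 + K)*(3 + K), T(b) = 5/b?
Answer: -18359/1330 ≈ -13.804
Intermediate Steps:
h(K) = (3 + K)*(5 + K)
v(P, r) = (16 + P)/(P + r)
1/(-222 - 44) - v(T(4), h(-5)) = 1/(-222 - 44) - (16 + 5/4)/(5/4 + (15 + (-5)**2 + 8*(-5))) = 1/(-266) - (16 + 5*(1/4))/(5*(1/4) + (15 + 25 - 40)) = -1/266 - (16 + 5/4)/(5/4 + 0) = -1/266 - 69/(5/4*4) = -1/266 - 4*69/(5*4) = -1/266 - 1*69/5 = -1/266 - 69/5 = -18359/1330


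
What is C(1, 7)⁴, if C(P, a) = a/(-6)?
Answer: 2401/1296 ≈ 1.8526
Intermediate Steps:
C(P, a) = -a/6 (C(P, a) = a*(-⅙) = -a/6)
C(1, 7)⁴ = (-⅙*7)⁴ = (-7/6)⁴ = 2401/1296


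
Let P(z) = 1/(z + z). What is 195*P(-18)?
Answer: -65/12 ≈ -5.4167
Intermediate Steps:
P(z) = 1/(2*z)
195*P(-18) = 195*((½)/(-18)) = 195*((½)*(-1/18)) = 195*(-1/36) = -65/12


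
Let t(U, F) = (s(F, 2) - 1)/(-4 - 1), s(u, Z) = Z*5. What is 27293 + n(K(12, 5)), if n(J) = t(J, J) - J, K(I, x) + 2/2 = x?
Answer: 136436/5 ≈ 27287.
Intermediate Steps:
K(I, x) = -1 + x
s(u, Z) = 5*Z
t(U, F) = -9/5 (t(U, F) = (5*2 - 1)/(-4 - 1) = (10 - 1)/(-5) = 9*(-⅕) = -9/5)
n(J) = -9/5 - J
27293 + n(K(12, 5)) = 27293 + (-9/5 - (-1 + 5)) = 27293 + (-9/5 - 1*4) = 27293 + (-9/5 - 4) = 27293 - 29/5 = 136436/5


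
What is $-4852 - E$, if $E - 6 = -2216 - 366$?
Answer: $-2276$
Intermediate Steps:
$E = -2576$ ($E = 6 - 2582 = -2576$)
$-4852 - E = -4852 - -2576 = -4852 + 2576 = -2276$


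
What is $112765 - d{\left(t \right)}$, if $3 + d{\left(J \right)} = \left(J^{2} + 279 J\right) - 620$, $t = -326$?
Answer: $98066$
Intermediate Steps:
$d{\left(J \right)} = -623 + J^{2} + 279 J$ ($d{\left(J \right)} = -3 - \left(620 - J^{2} - 279 J\right) = -3 + \left(-620 + J^{2} + 279 J\right) = -623 + J^{2} + 279 J$)
$112765 - d{\left(t \right)} = 112765 - \left(-623 + \left(-326\right)^{2} + 279 \left(-326\right)\right) = 112765 - \left(-623 + 106276 - 90954\right) = 112765 - 14699 = 98066$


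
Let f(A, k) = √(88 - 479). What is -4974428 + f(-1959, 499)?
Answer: -4974428 + I*√391 ≈ -4.9744e+6 + 19.774*I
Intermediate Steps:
f(A, k) = I*√391 (f(A, k) = √(-391) = I*√391)
-4974428 + f(-1959, 499) = -4974428 + I*√391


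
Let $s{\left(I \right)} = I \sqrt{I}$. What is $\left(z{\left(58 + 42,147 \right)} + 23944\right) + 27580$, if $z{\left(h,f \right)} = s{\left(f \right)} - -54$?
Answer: $51578 + 1029 \sqrt{3} \approx 53360.0$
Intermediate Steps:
$s{\left(I \right)} = I^{\frac{3}{2}}$
$z{\left(h,f \right)} = 54 + f^{\frac{3}{2}}$ ($z{\left(h,f \right)} = f^{\frac{3}{2}} - -54 = f^{\frac{3}{2}} + 54 = 54 + f^{\frac{3}{2}}$)
$\left(z{\left(58 + 42,147 \right)} + 23944\right) + 27580 = \left(\left(54 + 147^{\frac{3}{2}}\right) + 23944\right) + 27580 = \left(\left(54 + 1029 \sqrt{3}\right) + 23944\right) + 27580 = \left(23998 + 1029 \sqrt{3}\right) + 27580 = 51578 + 1029 \sqrt{3}$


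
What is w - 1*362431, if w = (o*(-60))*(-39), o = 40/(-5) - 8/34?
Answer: -6488927/17 ≈ -3.8170e+5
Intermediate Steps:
o = -140/17 (o = 40*(-1/5) - 8*1/34 = -8 - 4/17 = -140/17 ≈ -8.2353)
w = -327600/17 (w = -140/17*(-60)*(-39) = (8400/17)*(-39) = -327600/17 ≈ -19271.)
w - 1*362431 = -327600/17 - 1*362431 = -327600/17 - 362431 = -6488927/17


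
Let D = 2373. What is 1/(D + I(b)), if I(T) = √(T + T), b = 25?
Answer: 2373/5631079 - 5*√2/5631079 ≈ 0.00042016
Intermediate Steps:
I(T) = √2*√T (I(T) = √(2*T) = √2*√T)
1/(D + I(b)) = 1/(2373 + √2*√25) = 1/(2373 + √2*5) = 1/(2373 + 5*√2)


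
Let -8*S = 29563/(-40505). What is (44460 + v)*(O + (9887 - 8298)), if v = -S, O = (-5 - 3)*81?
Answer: 13556788295617/324040 ≈ 4.1837e+7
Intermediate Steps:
S = 29563/324040 (S = -29563/(8*(-40505)) = -29563*(-1)/(8*40505) = -1/8*(-29563/40505) = 29563/324040 ≈ 0.091233)
O = -648 (O = -8*81 = -648)
v = -29563/324040 (v = -1*29563/324040 = -29563/324040 ≈ -0.091233)
(44460 + v)*(O + (9887 - 8298)) = (44460 - 29563/324040)*(-648 + (9887 - 8298)) = 14406788837*(-648 + 1589)/324040 = (14406788837/324040)*941 = 13556788295617/324040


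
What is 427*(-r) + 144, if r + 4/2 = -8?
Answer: 4414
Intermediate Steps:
r = -10 (r = -2 - 8 = -10)
427*(-r) + 144 = 427*(-1*(-10)) + 144 = 427*10 + 144 = 4270 + 144 = 4414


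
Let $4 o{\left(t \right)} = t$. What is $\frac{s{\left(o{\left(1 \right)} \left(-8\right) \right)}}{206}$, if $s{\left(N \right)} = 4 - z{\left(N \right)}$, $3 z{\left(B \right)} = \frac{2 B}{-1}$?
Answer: $\frac{4}{309} \approx 0.012945$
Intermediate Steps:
$z{\left(B \right)} = - \frac{2 B}{3}$ ($z{\left(B \right)} = \frac{2 B \frac{1}{-1}}{3} = \frac{2 B \left(-1\right)}{3} = \frac{\left(-2\right) B}{3} = - \frac{2 B}{3}$)
$o{\left(t \right)} = \frac{t}{4}$
$s{\left(N \right)} = 4 + \frac{2 N}{3}$ ($s{\left(N \right)} = 4 - - \frac{2 N}{3} = 4 + \frac{2 N}{3}$)
$\frac{s{\left(o{\left(1 \right)} \left(-8\right) \right)}}{206} = \frac{4 + \frac{2 \cdot \frac{1}{4} \cdot 1 \left(-8\right)}{3}}{206} = \left(4 + \frac{2 \cdot \frac{1}{4} \left(-8\right)}{3}\right) \frac{1}{206} = \left(4 + \frac{2}{3} \left(-2\right)\right) \frac{1}{206} = \left(4 - \frac{4}{3}\right) \frac{1}{206} = \frac{8}{3} \cdot \frac{1}{206} = \frac{4}{309}$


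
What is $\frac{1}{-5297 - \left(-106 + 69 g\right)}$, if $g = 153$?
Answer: $- \frac{1}{15748} \approx -6.35 \cdot 10^{-5}$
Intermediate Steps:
$\frac{1}{-5297 - \left(-106 + 69 g\right)} = \frac{1}{-5297 + \left(\left(-69\right) 153 + 106\right)} = \frac{1}{-5297 + \left(-10557 + 106\right)} = \frac{1}{-5297 - 10451} = \frac{1}{-15748} = - \frac{1}{15748}$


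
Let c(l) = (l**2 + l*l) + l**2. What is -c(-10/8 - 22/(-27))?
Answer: -2209/3888 ≈ -0.56816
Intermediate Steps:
c(l) = 3*l**2 (c(l) = (l**2 + l**2) + l**2 = 2*l**2 + l**2 = 3*l**2)
-c(-10/8 - 22/(-27)) = -3*(-10/8 - 22/(-27))**2 = -3*(-10*1/8 - 22*(-1/27))**2 = -3*(-5/4 + 22/27)**2 = -3*(-47/108)**2 = -3*2209/11664 = -1*2209/3888 = -2209/3888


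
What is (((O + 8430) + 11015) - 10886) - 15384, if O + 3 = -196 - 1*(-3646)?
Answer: -3378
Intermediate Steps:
O = 3447 (O = -3 + (-196 - 1*(-3646)) = -3 + (-196 + 3646) = -3 + 3450 = 3447)
(((O + 8430) + 11015) - 10886) - 15384 = (((3447 + 8430) + 11015) - 10886) - 15384 = ((11877 + 11015) - 10886) - 15384 = (22892 - 10886) - 15384 = 12006 - 15384 = -3378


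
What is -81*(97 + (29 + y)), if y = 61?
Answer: -15147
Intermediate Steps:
-81*(97 + (29 + y)) = -81*(97 + (29 + 61)) = -81*(97 + 90) = -81*187 = -15147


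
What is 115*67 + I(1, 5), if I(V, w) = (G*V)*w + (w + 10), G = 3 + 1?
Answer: 7740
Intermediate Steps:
G = 4
I(V, w) = 10 + w + 4*V*w (I(V, w) = (4*V)*w + (w + 10) = 4*V*w + (10 + w) = 10 + w + 4*V*w)
115*67 + I(1, 5) = 115*67 + (10 + 5 + 4*1*5) = 7705 + (10 + 5 + 20) = 7705 + 35 = 7740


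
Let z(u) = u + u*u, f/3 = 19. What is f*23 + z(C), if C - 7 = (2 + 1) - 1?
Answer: 1401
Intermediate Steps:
f = 57 (f = 3*19 = 57)
C = 9 (C = 7 + ((2 + 1) - 1) = 7 + (3 - 1) = 7 + 2 = 9)
z(u) = u + u²
f*23 + z(C) = 57*23 + 9*(1 + 9) = 1311 + 9*10 = 1311 + 90 = 1401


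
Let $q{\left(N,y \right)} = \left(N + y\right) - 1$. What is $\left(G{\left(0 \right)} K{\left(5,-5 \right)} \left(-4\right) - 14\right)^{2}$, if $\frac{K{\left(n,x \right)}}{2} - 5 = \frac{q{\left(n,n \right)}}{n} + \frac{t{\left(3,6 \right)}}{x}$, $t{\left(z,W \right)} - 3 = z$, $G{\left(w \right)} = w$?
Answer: $196$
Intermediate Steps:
$q{\left(N,y \right)} = -1 + N + y$
$t{\left(z,W \right)} = 3 + z$
$K{\left(n,x \right)} = 10 + \frac{12}{x} + \frac{2 \left(-1 + 2 n\right)}{n}$ ($K{\left(n,x \right)} = 10 + 2 \left(\frac{-1 + n + n}{n} + \frac{3 + 3}{x}\right) = 10 + 2 \left(\frac{-1 + 2 n}{n} + \frac{6}{x}\right) = 10 + 2 \left(\frac{6}{x} + \frac{-1 + 2 n}{n}\right) = 10 + \left(\frac{12}{x} + \frac{2 \left(-1 + 2 n\right)}{n}\right) = 10 + \frac{12}{x} + \frac{2 \left(-1 + 2 n\right)}{n}$)
$\left(G{\left(0 \right)} K{\left(5,-5 \right)} \left(-4\right) - 14\right)^{2} = \left(0 \left(14 - \frac{2}{5} + \frac{12}{-5}\right) \left(-4\right) - 14\right)^{2} = \left(0 \left(14 - \frac{2}{5} + 12 \left(- \frac{1}{5}\right)\right) \left(-4\right) - 14\right)^{2} = \left(0 \left(14 - \frac{2}{5} - \frac{12}{5}\right) \left(-4\right) - 14\right)^{2} = \left(0 \cdot \frac{56}{5} \left(-4\right) - 14\right)^{2} = \left(0 \left(-4\right) - 14\right)^{2} = \left(0 - 14\right)^{2} = \left(-14\right)^{2} = 196$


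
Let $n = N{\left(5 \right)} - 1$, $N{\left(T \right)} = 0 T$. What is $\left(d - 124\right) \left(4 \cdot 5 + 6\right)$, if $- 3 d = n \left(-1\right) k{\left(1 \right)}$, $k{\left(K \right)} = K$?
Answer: $- \frac{9698}{3} \approx -3232.7$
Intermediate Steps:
$N{\left(T \right)} = 0$
$n = -1$ ($n = 0 - 1 = -1$)
$d = - \frac{1}{3}$ ($d = - \frac{\left(-1\right) \left(-1\right) 1}{3} = - \frac{1 \cdot 1}{3} = \left(- \frac{1}{3}\right) 1 = - \frac{1}{3} \approx -0.33333$)
$\left(d - 124\right) \left(4 \cdot 5 + 6\right) = \left(- \frac{1}{3} - 124\right) \left(4 \cdot 5 + 6\right) = - \frac{373 \left(20 + 6\right)}{3} = \left(- \frac{373}{3}\right) 26 = - \frac{9698}{3}$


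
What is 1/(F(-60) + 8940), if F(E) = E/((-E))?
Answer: 1/8939 ≈ 0.00011187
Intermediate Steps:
F(E) = -1 (F(E) = E*(-1/E) = -1)
1/(F(-60) + 8940) = 1/(-1 + 8940) = 1/8939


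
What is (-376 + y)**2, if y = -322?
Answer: 487204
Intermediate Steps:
(-376 + y)**2 = (-376 - 322)**2 = (-698)**2 = 487204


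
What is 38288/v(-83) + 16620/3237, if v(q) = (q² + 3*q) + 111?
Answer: 78713292/7284329 ≈ 10.806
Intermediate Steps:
v(q) = 111 + q² + 3*q
38288/v(-83) + 16620/3237 = 38288/(111 + (-83)² + 3*(-83)) + 16620/3237 = 38288/(111 + 6889 - 249) + 16620*(1/3237) = 38288/6751 + 5540/1079 = 78713292/7284329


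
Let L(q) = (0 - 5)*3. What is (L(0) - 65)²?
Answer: 6400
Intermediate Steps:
L(q) = -15 (L(q) = -5*3 = -15)
(L(0) - 65)² = (-15 - 65)² = (-80)² = 6400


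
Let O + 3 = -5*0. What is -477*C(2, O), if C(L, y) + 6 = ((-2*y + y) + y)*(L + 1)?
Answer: 2862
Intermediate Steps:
O = -3 (O = -3 - 5*0 = -3 + 0 = -3)
C(L, y) = -6 (C(L, y) = -6 + ((-2*y + y) + y)*(L + 1) = -6 + (-y + y)*(1 + L) = -6 + 0*(1 + L) = -6 + 0 = -6)
-477*C(2, O) = -477*(-6) = 2862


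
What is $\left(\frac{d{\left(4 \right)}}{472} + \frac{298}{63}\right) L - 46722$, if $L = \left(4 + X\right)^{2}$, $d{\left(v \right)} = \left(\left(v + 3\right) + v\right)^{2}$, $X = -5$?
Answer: $- \frac{1389177113}{29736} \approx -46717.0$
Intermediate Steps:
$d{\left(v \right)} = \left(3 + 2 v\right)^{2}$ ($d{\left(v \right)} = \left(\left(3 + v\right) + v\right)^{2} = \left(3 + 2 v\right)^{2}$)
$L = 1$ ($L = \left(4 - 5\right)^{2} = \left(-1\right)^{2} = 1$)
$\left(\frac{d{\left(4 \right)}}{472} + \frac{298}{63}\right) L - 46722 = \left(\frac{\left(3 + 2 \cdot 4\right)^{2}}{472} + \frac{298}{63}\right) 1 - 46722 = \left(\left(3 + 8\right)^{2} \cdot \frac{1}{472} + 298 \cdot \frac{1}{63}\right) 1 - 46722 = \left(11^{2} \cdot \frac{1}{472} + \frac{298}{63}\right) 1 - 46722 = \left(121 \cdot \frac{1}{472} + \frac{298}{63}\right) 1 - 46722 = \left(\frac{121}{472} + \frac{298}{63}\right) 1 - 46722 = \frac{148279}{29736} \cdot 1 - 46722 = \frac{148279}{29736} - 46722 = - \frac{1389177113}{29736}$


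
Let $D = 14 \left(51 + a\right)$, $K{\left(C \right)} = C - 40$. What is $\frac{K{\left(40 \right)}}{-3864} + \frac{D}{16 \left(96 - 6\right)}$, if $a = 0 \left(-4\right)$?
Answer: $\frac{119}{240} \approx 0.49583$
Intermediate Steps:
$a = 0$
$K{\left(C \right)} = -40 + C$
$D = 714$ ($D = 14 \left(51 + 0\right) = 14 \cdot 51 = 714$)
$\frac{K{\left(40 \right)}}{-3864} + \frac{D}{16 \left(96 - 6\right)} = \frac{-40 + 40}{-3864} + \frac{714}{16 \left(96 - 6\right)} = 0 \left(- \frac{1}{3864}\right) + \frac{714}{16 \cdot 90} = 0 + \frac{714}{1440} = 0 + 714 \cdot \frac{1}{1440} = 0 + \frac{119}{240} = \frac{119}{240}$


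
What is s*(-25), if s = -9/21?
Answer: 75/7 ≈ 10.714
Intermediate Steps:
s = -3/7 (s = -9*1/21 = -3/7 ≈ -0.42857)
s*(-25) = -3/7*(-25) = 75/7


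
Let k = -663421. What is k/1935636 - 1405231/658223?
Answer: -3156694672799/1274080134828 ≈ -2.4776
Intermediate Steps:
k/1935636 - 1405231/658223 = -663421/1935636 - 1405231/658223 = -3156694672799/1274080134828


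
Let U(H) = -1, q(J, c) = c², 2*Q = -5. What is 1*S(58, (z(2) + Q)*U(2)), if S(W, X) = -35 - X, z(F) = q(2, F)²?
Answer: -43/2 ≈ -21.500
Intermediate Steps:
Q = -5/2 (Q = (½)*(-5) = -5/2 ≈ -2.5000)
z(F) = F⁴ (z(F) = (F²)² = F⁴)
1*S(58, (z(2) + Q)*U(2)) = 1*(-35 - (2⁴ - 5/2)*(-1)) = 1*(-35 - (16 - 5/2)*(-1)) = 1*(-35 - 27*(-1)/2) = 1*(-35 - 1*(-27/2)) = 1*(-35 + 27/2) = 1*(-43/2) = -43/2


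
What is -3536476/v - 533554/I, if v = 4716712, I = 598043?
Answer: -1157896317729/705199148654 ≈ -1.6419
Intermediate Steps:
-3536476/v - 533554/I = -3536476/4716712 - 533554/598043 = -3536476*1/4716712 - 533554*1/598043 = -884119/1179178 - 533554/598043 = -1157896317729/705199148654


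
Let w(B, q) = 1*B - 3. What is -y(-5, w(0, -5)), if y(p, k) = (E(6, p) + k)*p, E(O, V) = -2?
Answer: -25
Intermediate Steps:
w(B, q) = -3 + B (w(B, q) = B - 3 = -3 + B)
y(p, k) = p*(-2 + k) (y(p, k) = (-2 + k)*p = p*(-2 + k))
-y(-5, w(0, -5)) = -(-5)*(-2 + (-3 + 0)) = -(-5)*(-2 - 3) = -(-5)*(-5) = -1*25 = -25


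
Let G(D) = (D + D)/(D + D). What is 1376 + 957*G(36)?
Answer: 2333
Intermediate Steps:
G(D) = 1 (G(D) = (2*D)/((2*D)) = (2*D)*(1/(2*D)) = 1)
1376 + 957*G(36) = 1376 + 957*1 = 1376 + 957 = 2333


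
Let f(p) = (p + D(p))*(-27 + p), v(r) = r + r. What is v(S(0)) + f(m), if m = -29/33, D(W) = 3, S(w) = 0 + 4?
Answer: -55688/1089 ≈ -51.137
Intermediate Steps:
S(w) = 4
v(r) = 2*r
m = -29/33 (m = -29*1/33 = -29/33 ≈ -0.87879)
f(p) = (-27 + p)*(3 + p) (f(p) = (p + 3)*(-27 + p) = (3 + p)*(-27 + p) = (-27 + p)*(3 + p))
v(S(0)) + f(m) = 2*4 + (-81 + (-29/33)**2 - 24*(-29/33)) = 8 + (-81 + 841/1089 + 232/11) = 8 - 64400/1089 = -55688/1089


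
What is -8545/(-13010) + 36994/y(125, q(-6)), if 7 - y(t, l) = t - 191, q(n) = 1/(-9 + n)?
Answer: 96383145/189946 ≈ 507.42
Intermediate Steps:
y(t, l) = 198 - t (y(t, l) = 7 - (t - 191) = 7 - (-191 + t) = 7 + (191 - t) = 198 - t)
-8545/(-13010) + 36994/y(125, q(-6)) = -8545/(-13010) + 36994/(198 - 1*125) = -8545*(-1/13010) + 36994/(198 - 125) = 1709/2602 + 36994/73 = 96383145/189946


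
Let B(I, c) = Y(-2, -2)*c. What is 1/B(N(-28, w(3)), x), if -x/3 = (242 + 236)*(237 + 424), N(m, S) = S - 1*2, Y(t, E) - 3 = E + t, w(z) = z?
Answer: 1/947874 ≈ 1.0550e-6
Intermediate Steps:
Y(t, E) = 3 + E + t (Y(t, E) = 3 + (E + t) = 3 + E + t)
N(m, S) = -2 + S (N(m, S) = S - 2 = -2 + S)
x = -947874 (x = -3*(242 + 236)*(237 + 424) = -1434*661 = -3*315958 = -947874)
B(I, c) = -c (B(I, c) = (3 - 2 - 2)*c = -c)
1/B(N(-28, w(3)), x) = 1/(-1*(-947874)) = 1/947874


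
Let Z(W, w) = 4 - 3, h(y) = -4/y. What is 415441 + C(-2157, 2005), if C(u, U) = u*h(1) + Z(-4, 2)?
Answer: 424070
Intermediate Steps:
Z(W, w) = 1
C(u, U) = 1 - 4*u (C(u, U) = u*(-4/1) + 1 = u*(-4*1) + 1 = u*(-4) + 1 = -4*u + 1 = 1 - 4*u)
415441 + C(-2157, 2005) = 415441 + (1 - 4*(-2157)) = 415441 + (1 + 8628) = 415441 + 8629 = 424070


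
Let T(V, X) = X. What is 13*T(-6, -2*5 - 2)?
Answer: -156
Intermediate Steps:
13*T(-6, -2*5 - 2) = 13*(-2*5 - 2) = 13*(-10 - 2) = 13*(-12) = -156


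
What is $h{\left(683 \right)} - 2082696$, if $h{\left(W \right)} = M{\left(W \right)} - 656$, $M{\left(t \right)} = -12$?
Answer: $-2083364$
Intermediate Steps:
$h{\left(W \right)} = -668$ ($h{\left(W \right)} = -12 - 656 = -668$)
$h{\left(683 \right)} - 2082696 = -668 - 2082696 = -2083364$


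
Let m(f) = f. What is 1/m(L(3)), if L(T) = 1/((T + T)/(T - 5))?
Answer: -3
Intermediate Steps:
L(T) = (-5 + T)/(2*T) (L(T) = 1/((2*T)/(-5 + T)) = 1/(2*T/(-5 + T)) = (-5 + T)/(2*T))
1/m(L(3)) = 1/((1/2)*(-5 + 3)/3) = 1/((1/2)*(1/3)*(-2)) = 1/(-1/3) = -3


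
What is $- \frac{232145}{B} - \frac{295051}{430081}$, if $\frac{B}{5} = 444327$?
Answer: $- \frac{151067356426}{191096600487} \approx -0.79053$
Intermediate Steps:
$B = 2221635$ ($B = 5 \cdot 444327 = 2221635$)
$- \frac{232145}{B} - \frac{295051}{430081} = - \frac{232145}{2221635} - \frac{295051}{430081} = \left(-232145\right) \frac{1}{2221635} - \frac{295051}{430081} = - \frac{46429}{444327} - \frac{295051}{430081} = - \frac{151067356426}{191096600487}$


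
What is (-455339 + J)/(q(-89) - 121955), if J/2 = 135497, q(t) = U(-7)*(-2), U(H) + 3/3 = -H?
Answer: 184345/121967 ≈ 1.5114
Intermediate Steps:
U(H) = -1 - H
q(t) = -12 (q(t) = (-1 - 1*(-7))*(-2) = (-1 + 7)*(-2) = 6*(-2) = -12)
J = 270994 (J = 2*135497 = 270994)
(-455339 + J)/(q(-89) - 121955) = (-455339 + 270994)/(-12 - 121955) = -184345/(-121967) = -184345*(-1/121967) = 184345/121967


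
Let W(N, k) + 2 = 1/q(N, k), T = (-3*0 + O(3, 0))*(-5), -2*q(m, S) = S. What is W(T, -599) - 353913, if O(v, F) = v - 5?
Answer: -211995083/599 ≈ -3.5392e+5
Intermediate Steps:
O(v, F) = -5 + v
q(m, S) = -S/2
T = 10 (T = (-3*0 + (-5 + 3))*(-5) = (0 - 2)*(-5) = -2*(-5) = 10)
W(N, k) = -2 - 2/k (W(N, k) = -2 + 1/(-k/2) = -2 - 2/k)
W(T, -599) - 353913 = (-2 - 2/(-599)) - 353913 = (-2 - 2*(-1/599)) - 353913 = (-2 + 2/599) - 353913 = -1196/599 - 353913 = -211995083/599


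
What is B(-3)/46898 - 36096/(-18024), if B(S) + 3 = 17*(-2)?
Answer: 70506805/35220398 ≈ 2.0019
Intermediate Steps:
B(S) = -37 (B(S) = -3 + 17*(-2) = -3 - 34 = -37)
B(-3)/46898 - 36096/(-18024) = -37/46898 - 36096/(-18024) = -37*1/46898 - 36096*(-1/18024) = -37/46898 + 1504/751 = 70506805/35220398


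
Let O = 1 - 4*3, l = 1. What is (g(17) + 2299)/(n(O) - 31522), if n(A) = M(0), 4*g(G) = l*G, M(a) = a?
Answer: -9213/126088 ≈ -0.073068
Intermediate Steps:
O = -11 (O = 1 - 12 = -11)
g(G) = G/4 (g(G) = (1*G)/4 = G/4)
n(A) = 0
(g(17) + 2299)/(n(O) - 31522) = ((1/4)*17 + 2299)/(0 - 31522) = (17/4 + 2299)/(-31522) = (9213/4)*(-1/31522) = -9213/126088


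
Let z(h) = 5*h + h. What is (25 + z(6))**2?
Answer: 3721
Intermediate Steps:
z(h) = 6*h
(25 + z(6))**2 = (25 + 6*6)**2 = (25 + 36)**2 = 61**2 = 3721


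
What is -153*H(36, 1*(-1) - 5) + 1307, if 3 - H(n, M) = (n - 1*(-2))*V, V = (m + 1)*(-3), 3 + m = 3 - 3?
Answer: 35732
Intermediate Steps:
m = -3 (m = -3 + (3 - 3) = -3 + 0 = -3)
V = 6 (V = (-3 + 1)*(-3) = -2*(-3) = 6)
H(n, M) = -9 - 6*n (H(n, M) = 3 - (n - 1*(-2))*6 = 3 - (n + 2)*6 = 3 - (2 + n)*6 = 3 - (12 + 6*n) = 3 + (-12 - 6*n) = -9 - 6*n)
-153*H(36, 1*(-1) - 5) + 1307 = -153*(-9 - 6*36) + 1307 = -153*(-9 - 216) + 1307 = -153*(-225) + 1307 = 34425 + 1307 = 35732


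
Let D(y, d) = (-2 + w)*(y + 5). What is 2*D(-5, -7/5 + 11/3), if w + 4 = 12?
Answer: 0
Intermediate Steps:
w = 8 (w = -4 + 12 = 8)
D(y, d) = 30 + 6*y (D(y, d) = (-2 + 8)*(y + 5) = 6*(5 + y) = 30 + 6*y)
2*D(-5, -7/5 + 11/3) = 2*(30 + 6*(-5)) = 2*(30 - 30) = 2*0 = 0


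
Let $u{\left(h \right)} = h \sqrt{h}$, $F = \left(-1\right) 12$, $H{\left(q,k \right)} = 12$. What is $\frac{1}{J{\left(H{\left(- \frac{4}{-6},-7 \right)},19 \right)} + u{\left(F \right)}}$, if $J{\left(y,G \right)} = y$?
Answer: $\frac{1}{156} + \frac{i \sqrt{3}}{78} \approx 0.0064103 + 0.022206 i$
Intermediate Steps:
$F = -12$
$u{\left(h \right)} = h^{\frac{3}{2}}$
$\frac{1}{J{\left(H{\left(- \frac{4}{-6},-7 \right)},19 \right)} + u{\left(F \right)}} = \frac{1}{12 + \left(-12\right)^{\frac{3}{2}}} = \frac{1}{12 - 24 i \sqrt{3}}$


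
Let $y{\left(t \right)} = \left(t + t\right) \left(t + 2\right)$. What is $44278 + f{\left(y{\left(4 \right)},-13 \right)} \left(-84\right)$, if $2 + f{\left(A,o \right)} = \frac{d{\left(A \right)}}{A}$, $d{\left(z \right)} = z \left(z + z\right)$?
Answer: $36382$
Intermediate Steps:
$y{\left(t \right)} = 2 t \left(2 + t\right)$
$d{\left(z \right)} = 2 z^{2}$ ($d{\left(z \right)} = z 2 z = 2 z^{2}$)
$f{\left(A,o \right)} = -2 + 2 A$ ($f{\left(A,o \right)} = -2 + \frac{2 A^{2}}{A} = -2 + 2 A$)
$44278 + f{\left(y{\left(4 \right)},-13 \right)} \left(-84\right) = 44278 + \left(-2 + 2 \cdot 2 \cdot 4 \left(2 + 4\right)\right) \left(-84\right) = 44278 + \left(-2 + 2 \cdot 2 \cdot 4 \cdot 6\right) \left(-84\right) = 44278 + \left(-2 + 2 \cdot 48\right) \left(-84\right) = 44278 + \left(-2 + 96\right) \left(-84\right) = 44278 + 94 \left(-84\right) = 44278 - 7896 = 36382$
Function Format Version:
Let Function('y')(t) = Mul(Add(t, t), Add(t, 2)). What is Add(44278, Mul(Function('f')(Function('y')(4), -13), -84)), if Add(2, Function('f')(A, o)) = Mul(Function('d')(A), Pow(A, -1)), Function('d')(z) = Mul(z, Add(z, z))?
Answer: 36382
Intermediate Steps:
Function('y')(t) = Mul(2, t, Add(2, t)) (Function('y')(t) = Mul(Mul(2, t), Add(2, t)) = Mul(2, t, Add(2, t)))
Function('d')(z) = Mul(2, Pow(z, 2)) (Function('d')(z) = Mul(z, Mul(2, z)) = Mul(2, Pow(z, 2)))
Function('f')(A, o) = Add(-2, Mul(2, A)) (Function('f')(A, o) = Add(-2, Mul(Mul(2, Pow(A, 2)), Pow(A, -1))) = Add(-2, Mul(2, A)))
Add(44278, Mul(Function('f')(Function('y')(4), -13), -84)) = Add(44278, Mul(Add(-2, Mul(2, Mul(2, 4, Add(2, 4)))), -84)) = Add(44278, Mul(Add(-2, Mul(2, Mul(2, 4, 6))), -84)) = Add(44278, Mul(Add(-2, Mul(2, 48)), -84)) = Add(44278, Mul(Add(-2, 96), -84)) = Add(44278, Mul(94, -84)) = Add(44278, -7896) = 36382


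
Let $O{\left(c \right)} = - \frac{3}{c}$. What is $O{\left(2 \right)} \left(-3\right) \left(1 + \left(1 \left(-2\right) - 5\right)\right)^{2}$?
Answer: $162$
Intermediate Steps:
$O{\left(2 \right)} \left(-3\right) \left(1 + \left(1 \left(-2\right) - 5\right)\right)^{2} = - \frac{3}{2} \left(-3\right) \left(1 + \left(1 \left(-2\right) - 5\right)\right)^{2} = \left(-3\right) \frac{1}{2} \left(-3\right) \left(1 - 7\right)^{2} = \left(- \frac{3}{2}\right) \left(-3\right) \left(1 - 7\right)^{2} = \frac{9 \left(-6\right)^{2}}{2} = \frac{9}{2} \cdot 36 = 162$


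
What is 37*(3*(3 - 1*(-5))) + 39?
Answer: 927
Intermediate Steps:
37*(3*(3 - 1*(-5))) + 39 = 37*(3*(3 + 5)) + 39 = 37*(3*8) + 39 = 37*24 + 39 = 888 + 39 = 927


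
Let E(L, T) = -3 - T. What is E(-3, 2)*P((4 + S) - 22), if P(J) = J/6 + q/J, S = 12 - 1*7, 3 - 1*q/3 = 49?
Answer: -3295/78 ≈ -42.244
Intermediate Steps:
q = -138 (q = 9 - 3*49 = 9 - 147 = -138)
S = 5 (S = 12 - 7 = 5)
P(J) = -138/J + J/6 (P(J) = J/6 - 138/J = -138/J + J/6)
E(-3, 2)*P((4 + S) - 22) = (-3 - 1*2)*(-138/((4 + 5) - 22) + ((4 + 5) - 22)/6) = (-3 - 2)*(-138/(9 - 22) + (9 - 22)/6) = -5*(-138/(-13) + (1/6)*(-13)) = -5*(-138*(-1/13) - 13/6) = -5*(138/13 - 13/6) = -5*659/78 = -3295/78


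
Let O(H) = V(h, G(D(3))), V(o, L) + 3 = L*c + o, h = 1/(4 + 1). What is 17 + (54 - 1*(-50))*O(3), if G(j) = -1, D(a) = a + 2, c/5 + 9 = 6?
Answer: 6429/5 ≈ 1285.8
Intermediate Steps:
c = -15 (c = -45 + 5*6 = -45 + 30 = -15)
D(a) = 2 + a
h = ⅕ (h = 1/5 = ⅕ ≈ 0.20000)
V(o, L) = -3 + o - 15*L (V(o, L) = -3 + (L*(-15) + o) = -3 + (-15*L + o) = -3 + (o - 15*L) = -3 + o - 15*L)
O(H) = 61/5 (O(H) = -3 + ⅕ - 15*(-1) = -3 + ⅕ + 15 = 61/5)
17 + (54 - 1*(-50))*O(3) = 17 + (54 - 1*(-50))*(61/5) = 17 + (54 + 50)*(61/5) = 17 + 104*(61/5) = 17 + 6344/5 = 6429/5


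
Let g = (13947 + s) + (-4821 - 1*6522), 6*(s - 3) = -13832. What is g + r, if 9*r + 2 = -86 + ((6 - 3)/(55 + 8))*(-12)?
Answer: 18385/63 ≈ 291.83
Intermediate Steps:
s = -6907/3 (s = 3 + (⅙)*(-13832) = 3 - 6916/3 = -6907/3 ≈ -2302.3)
g = 905/3 (g = (13947 - 6907/3) + (-4821 - 1*6522) = 34934/3 + (-4821 - 6522) = 34934/3 - 11343 = 905/3 ≈ 301.67)
r = -620/63 (r = -2/9 + (-86 + ((6 - 3)/(55 + 8))*(-12))/9 = -2/9 + (-86 + (3/63)*(-12))/9 = -2/9 + (-86 + (3*(1/63))*(-12))/9 = -2/9 + (-86 + (1/21)*(-12))/9 = -2/9 + (-86 - 4/7)/9 = -2/9 + (⅑)*(-606/7) = -2/9 - 202/21 = -620/63 ≈ -9.8413)
g + r = 905/3 - 620/63 = 18385/63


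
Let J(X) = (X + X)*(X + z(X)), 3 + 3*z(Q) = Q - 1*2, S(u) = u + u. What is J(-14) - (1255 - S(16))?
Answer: -1961/3 ≈ -653.67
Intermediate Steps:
S(u) = 2*u
z(Q) = -5/3 + Q/3 (z(Q) = -1 + (Q - 1*2)/3 = -1 + (Q - 2)/3 = -1 + (-2 + Q)/3 = -1 + (-2/3 + Q/3) = -5/3 + Q/3)
J(X) = 2*X*(-5/3 + 4*X/3) (J(X) = (X + X)*(X + (-5/3 + X/3)) = (2*X)*(-5/3 + 4*X/3) = 2*X*(-5/3 + 4*X/3))
J(-14) - (1255 - S(16)) = (2/3)*(-14)*(-5 + 4*(-14)) - (1255 - 2*16) = (2/3)*(-14)*(-5 - 56) - (1255 - 1*32) = (2/3)*(-14)*(-61) - (1255 - 32) = 1708/3 - 1*1223 = 1708/3 - 1223 = -1961/3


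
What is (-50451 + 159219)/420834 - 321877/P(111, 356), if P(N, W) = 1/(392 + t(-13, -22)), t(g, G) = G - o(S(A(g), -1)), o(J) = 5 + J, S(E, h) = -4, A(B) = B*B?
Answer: -8330592285079/70139 ≈ -1.1877e+8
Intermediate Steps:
A(B) = B**2
t(g, G) = -1 + G (t(g, G) = G - (5 - 4) = G - 1*1 = G - 1 = -1 + G)
P(N, W) = 1/369 (P(N, W) = 1/(392 + (-1 - 22)) = 1/(392 - 23) = 1/369)
(-50451 + 159219)/420834 - 321877/P(111, 356) = (-50451 + 159219)/420834 - 321877/1/369 = 108768*(1/420834) - 321877*369 = 18128/70139 - 118772613 = -8330592285079/70139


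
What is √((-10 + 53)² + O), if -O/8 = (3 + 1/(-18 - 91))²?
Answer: √21117761/109 ≈ 42.160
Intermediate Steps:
O = -850208/11881 (O = -8*(3 + 1/(-18 - 91))² = -8*(3 + 1/(-109))² = -8*(3 - 1/109)² = -8*(326/109)² = -8*106276/11881 = -850208/11881 ≈ -71.560)
√((-10 + 53)² + O) = √((-10 + 53)² - 850208/11881) = √(43² - 850208/11881) = √(1849 - 850208/11881) = √(21117761/11881) = √21117761/109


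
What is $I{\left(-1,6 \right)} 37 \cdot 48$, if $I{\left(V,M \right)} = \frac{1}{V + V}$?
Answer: $-888$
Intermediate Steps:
$I{\left(V,M \right)} = \frac{1}{2 V}$
$I{\left(-1,6 \right)} 37 \cdot 48 = \frac{1}{2 \left(-1\right)} 37 \cdot 48 = \frac{1}{2} \left(-1\right) 37 \cdot 48 = \left(- \frac{1}{2}\right) 37 \cdot 48 = \left(- \frac{37}{2}\right) 48 = -888$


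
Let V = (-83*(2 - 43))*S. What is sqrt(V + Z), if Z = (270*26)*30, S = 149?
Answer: sqrt(717647) ≈ 847.14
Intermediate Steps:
V = 507047 (V = -83*(2 - 43)*149 = -83*(-41)*149 = 3403*149 = 507047)
Z = 210600 (Z = 7020*30 = 210600)
sqrt(V + Z) = sqrt(507047 + 210600) = sqrt(717647)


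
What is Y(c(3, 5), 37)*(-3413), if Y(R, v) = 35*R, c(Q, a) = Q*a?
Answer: -1791825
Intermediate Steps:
Y(c(3, 5), 37)*(-3413) = (35*(3*5))*(-3413) = (35*15)*(-3413) = 525*(-3413) = -1791825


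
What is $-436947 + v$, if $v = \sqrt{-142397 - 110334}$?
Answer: $-436947 + i \sqrt{252731} \approx -4.3695 \cdot 10^{5} + 502.72 i$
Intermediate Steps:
$v = i \sqrt{252731}$ ($v = \sqrt{-252731} = i \sqrt{252731} \approx 502.72 i$)
$-436947 + v = -436947 + i \sqrt{252731}$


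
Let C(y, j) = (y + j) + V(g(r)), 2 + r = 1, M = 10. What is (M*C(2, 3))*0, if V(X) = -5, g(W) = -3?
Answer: 0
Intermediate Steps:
r = -1 (r = -2 + 1 = -1)
C(y, j) = -5 + j + y (C(y, j) = (y + j) - 5 = (j + y) - 5 = -5 + j + y)
(M*C(2, 3))*0 = (10*(-5 + 3 + 2))*0 = (10*0)*0 = 0*0 = 0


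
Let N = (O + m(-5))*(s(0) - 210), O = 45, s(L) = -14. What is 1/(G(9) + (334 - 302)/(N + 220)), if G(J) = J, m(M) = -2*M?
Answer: 3025/27217 ≈ 0.11114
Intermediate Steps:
N = -12320 (N = (45 - 2*(-5))*(-14 - 210) = (45 + 10)*(-224) = 55*(-224) = -12320)
1/(G(9) + (334 - 302)/(N + 220)) = 1/(9 + (334 - 302)/(-12320 + 220)) = 1/(9 + 32/(-12100)) = 1/(9 + 32*(-1/12100)) = 1/(9 - 8/3025) = 1/(27217/3025) = 3025/27217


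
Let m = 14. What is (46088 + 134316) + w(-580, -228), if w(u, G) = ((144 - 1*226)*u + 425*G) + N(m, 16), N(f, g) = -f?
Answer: 131050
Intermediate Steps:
w(u, G) = -14 - 82*u + 425*G (w(u, G) = ((144 - 1*226)*u + 425*G) - 1*14 = ((144 - 226)*u + 425*G) - 14 = (-82*u + 425*G) - 14 = -14 - 82*u + 425*G)
(46088 + 134316) + w(-580, -228) = (46088 + 134316) + (-14 - 82*(-580) + 425*(-228)) = 180404 + (-14 + 47560 - 96900) = 180404 - 49354 = 131050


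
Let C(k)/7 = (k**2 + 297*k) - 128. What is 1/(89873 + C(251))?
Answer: 1/1051813 ≈ 9.5074e-7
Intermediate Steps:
C(k) = -896 + 7*k**2 + 2079*k (C(k) = 7*((k**2 + 297*k) - 128) = 7*(-128 + k**2 + 297*k) = -896 + 7*k**2 + 2079*k)
1/(89873 + C(251)) = 1/(89873 + (-896 + 7*251**2 + 2079*251)) = 1/(89873 + (-896 + 7*63001 + 521829)) = 1/(89873 + (-896 + 441007 + 521829)) = 1/(89873 + 961940) = 1/1051813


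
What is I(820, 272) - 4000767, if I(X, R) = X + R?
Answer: -3999675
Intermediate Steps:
I(X, R) = R + X
I(820, 272) - 4000767 = (272 + 820) - 4000767 = 1092 - 4000767 = -3999675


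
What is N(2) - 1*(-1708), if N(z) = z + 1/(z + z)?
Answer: 6841/4 ≈ 1710.3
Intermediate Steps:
N(z) = z + 1/(2*z)
N(2) - 1*(-1708) = (2 + (½)/2) - 1*(-1708) = (2 + (½)*(½)) + 1708 = (2 + ¼) + 1708 = 9/4 + 1708 = 6841/4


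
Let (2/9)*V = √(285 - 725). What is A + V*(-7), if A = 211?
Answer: 211 - 63*I*√110 ≈ 211.0 - 660.75*I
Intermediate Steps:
V = 9*I*√110 (V = 9*√(285 - 725)/2 = 9*√(-440)/2 = 9*(2*I*√110)/2 = 9*I*√110 ≈ 94.393*I)
A + V*(-7) = 211 + (9*I*√110)*(-7) = 211 - 63*I*√110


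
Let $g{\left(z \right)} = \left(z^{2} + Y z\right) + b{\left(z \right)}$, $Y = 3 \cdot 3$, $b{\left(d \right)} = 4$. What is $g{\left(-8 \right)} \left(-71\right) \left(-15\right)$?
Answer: $-4260$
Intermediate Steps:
$Y = 9$
$g{\left(z \right)} = 4 + z^{2} + 9 z$ ($g{\left(z \right)} = \left(z^{2} + 9 z\right) + 4 = 4 + z^{2} + 9 z$)
$g{\left(-8 \right)} \left(-71\right) \left(-15\right) = \left(4 + \left(-8\right)^{2} + 9 \left(-8\right)\right) \left(-71\right) \left(-15\right) = \left(4 + 64 - 72\right) \left(-71\right) \left(-15\right) = \left(-4\right) \left(-71\right) \left(-15\right) = 284 \left(-15\right) = -4260$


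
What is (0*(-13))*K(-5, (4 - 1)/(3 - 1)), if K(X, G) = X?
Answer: 0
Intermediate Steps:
(0*(-13))*K(-5, (4 - 1)/(3 - 1)) = (0*(-13))*(-5) = 0*(-5) = 0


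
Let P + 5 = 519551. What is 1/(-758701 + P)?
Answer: -1/239155 ≈ -4.1814e-6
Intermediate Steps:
P = 519546 (P = -5 + 519551 = 519546)
1/(-758701 + P) = 1/(-758701 + 519546) = 1/(-239155) = -1/239155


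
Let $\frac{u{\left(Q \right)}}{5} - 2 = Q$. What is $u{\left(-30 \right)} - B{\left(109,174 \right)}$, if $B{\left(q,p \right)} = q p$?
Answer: $-19106$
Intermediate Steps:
$B{\left(q,p \right)} = p q$
$u{\left(Q \right)} = 10 + 5 Q$
$u{\left(-30 \right)} - B{\left(109,174 \right)} = \left(10 + 5 \left(-30\right)\right) - 174 \cdot 109 = \left(10 - 150\right) - 18966 = -140 - 18966 = -19106$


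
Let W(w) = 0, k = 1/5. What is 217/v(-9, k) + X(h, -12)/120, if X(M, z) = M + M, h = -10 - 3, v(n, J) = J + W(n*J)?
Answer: 65087/60 ≈ 1084.8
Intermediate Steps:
k = 1/5 ≈ 0.20000
v(n, J) = J (v(n, J) = J + 0 = J)
h = -13
X(M, z) = 2*M
217/v(-9, k) + X(h, -12)/120 = 217/(1/5) + (2*(-13))/120 = 217*5 - 26*1/120 = 1085 - 13/60 = 65087/60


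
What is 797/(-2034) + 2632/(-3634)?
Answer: -4124893/3695778 ≈ -1.1161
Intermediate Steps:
797/(-2034) + 2632/(-3634) = 797*(-1/2034) + 2632*(-1/3634) = -797/2034 - 1316/1817 = -4124893/3695778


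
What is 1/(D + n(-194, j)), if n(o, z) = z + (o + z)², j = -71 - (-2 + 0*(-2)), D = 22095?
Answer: 1/91195 ≈ 1.0966e-5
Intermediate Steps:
j = -69 (j = -71 - (-2 + 0) = -71 - 1*(-2) = -71 + 2 = -69)
1/(D + n(-194, j)) = 1/(22095 + (-69 + (-194 - 69)²)) = 1/(22095 + (-69 + (-263)²)) = 1/(22095 + (-69 + 69169)) = 1/(22095 + 69100) = 1/91195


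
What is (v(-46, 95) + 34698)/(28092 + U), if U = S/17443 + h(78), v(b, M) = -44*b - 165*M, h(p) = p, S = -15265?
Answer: 28240217/37796465 ≈ 0.74717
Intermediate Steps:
v(b, M) = -165*M - 44*b
U = 1345289/17443 (U = -15265/17443 + 78 = 1345289/17443 ≈ 77.125)
(v(-46, 95) + 34698)/(28092 + U) = ((-165*95 - 44*(-46)) + 34698)/(28092 + 1345289/17443) = ((-15675 + 2024) + 34698)/(491354045/17443) = (-13651 + 34698)*(17443/491354045) = 21047*(17443/491354045) = 28240217/37796465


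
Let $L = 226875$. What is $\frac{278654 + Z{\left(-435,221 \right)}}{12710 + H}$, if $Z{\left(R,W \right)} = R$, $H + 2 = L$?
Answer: $\frac{278219}{239583} \approx 1.1613$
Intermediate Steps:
$H = 226873$ ($H = -2 + 226875 = 226873$)
$\frac{278654 + Z{\left(-435,221 \right)}}{12710 + H} = \frac{278654 - 435}{12710 + 226873} = \frac{278219}{239583}$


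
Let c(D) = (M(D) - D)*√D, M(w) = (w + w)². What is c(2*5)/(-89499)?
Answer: -130*√10/29833 ≈ -0.013780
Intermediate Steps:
M(w) = 4*w² (M(w) = (2*w)² = 4*w²)
c(D) = √D*(-D + 4*D²) (c(D) = (4*D² - D)*√D = (-D + 4*D²)*√D = √D*(-D + 4*D²))
c(2*5)/(-89499) = ((2*5)^(3/2)*(-1 + 4*(2*5)))/(-89499) = (10^(3/2)*(-1 + 4*10))*(-1/89499) = ((10*√10)*(-1 + 40))*(-1/89499) = ((10*√10)*39)*(-1/89499) = (390*√10)*(-1/89499) = -130*√10/29833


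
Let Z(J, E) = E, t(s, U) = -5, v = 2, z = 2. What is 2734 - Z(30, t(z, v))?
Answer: 2739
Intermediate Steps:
2734 - Z(30, t(z, v)) = 2734 - 1*(-5) = 2734 + 5 = 2739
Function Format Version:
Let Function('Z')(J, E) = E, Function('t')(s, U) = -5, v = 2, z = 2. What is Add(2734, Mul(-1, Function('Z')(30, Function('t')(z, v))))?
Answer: 2739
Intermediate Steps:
Add(2734, Mul(-1, Function('Z')(30, Function('t')(z, v)))) = Add(2734, Mul(-1, -5)) = Add(2734, 5) = 2739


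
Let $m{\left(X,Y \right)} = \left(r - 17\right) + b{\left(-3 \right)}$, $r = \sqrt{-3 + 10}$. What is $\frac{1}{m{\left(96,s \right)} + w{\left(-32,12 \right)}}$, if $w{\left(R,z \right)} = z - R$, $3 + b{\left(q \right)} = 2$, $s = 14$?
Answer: $\frac{26}{669} - \frac{\sqrt{7}}{669} \approx 0.034909$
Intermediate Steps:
$b{\left(q \right)} = -1$ ($b{\left(q \right)} = -3 + 2 = -1$)
$r = \sqrt{7} \approx 2.6458$
$m{\left(X,Y \right)} = -18 + \sqrt{7}$ ($m{\left(X,Y \right)} = \left(\sqrt{7} - 17\right) - 1 = \left(-17 + \sqrt{7}\right) - 1 = -18 + \sqrt{7}$)
$\frac{1}{m{\left(96,s \right)} + w{\left(-32,12 \right)}} = \frac{1}{\left(-18 + \sqrt{7}\right) + \left(12 - -32\right)} = \frac{1}{\left(-18 + \sqrt{7}\right) + \left(12 + 32\right)} = \frac{1}{\left(-18 + \sqrt{7}\right) + 44} = \frac{1}{26 + \sqrt{7}}$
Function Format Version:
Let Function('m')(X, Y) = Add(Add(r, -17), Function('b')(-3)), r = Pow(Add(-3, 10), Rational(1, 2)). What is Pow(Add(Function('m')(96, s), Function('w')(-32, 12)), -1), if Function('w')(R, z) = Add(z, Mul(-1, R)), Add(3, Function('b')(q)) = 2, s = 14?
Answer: Add(Rational(26, 669), Mul(Rational(-1, 669), Pow(7, Rational(1, 2)))) ≈ 0.034909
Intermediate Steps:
Function('b')(q) = -1 (Function('b')(q) = Add(-3, 2) = -1)
r = Pow(7, Rational(1, 2)) ≈ 2.6458
Function('m')(X, Y) = Add(-18, Pow(7, Rational(1, 2))) (Function('m')(X, Y) = Add(Add(Pow(7, Rational(1, 2)), -17), -1) = Add(Add(-17, Pow(7, Rational(1, 2))), -1) = Add(-18, Pow(7, Rational(1, 2))))
Pow(Add(Function('m')(96, s), Function('w')(-32, 12)), -1) = Pow(Add(Add(-18, Pow(7, Rational(1, 2))), Add(12, Mul(-1, -32))), -1) = Pow(Add(Add(-18, Pow(7, Rational(1, 2))), Add(12, 32)), -1) = Pow(Add(Add(-18, Pow(7, Rational(1, 2))), 44), -1) = Pow(Add(26, Pow(7, Rational(1, 2))), -1)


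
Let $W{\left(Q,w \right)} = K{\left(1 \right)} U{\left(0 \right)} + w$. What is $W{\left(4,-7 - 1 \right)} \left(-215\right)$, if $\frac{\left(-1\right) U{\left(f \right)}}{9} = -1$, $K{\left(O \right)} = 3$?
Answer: $-4085$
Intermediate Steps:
$U{\left(f \right)} = 9$ ($U{\left(f \right)} = \left(-9\right) \left(-1\right) = 9$)
$W{\left(Q,w \right)} = 27 + w$ ($W{\left(Q,w \right)} = 3 \cdot 9 + w = 27 + w$)
$W{\left(4,-7 - 1 \right)} \left(-215\right) = \left(27 - 8\right) \left(-215\right) = 19 \left(-215\right) = -4085$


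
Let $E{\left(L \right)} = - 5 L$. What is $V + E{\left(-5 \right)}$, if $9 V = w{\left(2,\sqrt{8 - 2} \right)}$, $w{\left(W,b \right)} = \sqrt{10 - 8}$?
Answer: $25 + \frac{\sqrt{2}}{9} \approx 25.157$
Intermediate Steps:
$w{\left(W,b \right)} = \sqrt{2}$
$V = \frac{\sqrt{2}}{9} \approx 0.15713$
$V + E{\left(-5 \right)} = \frac{\sqrt{2}}{9} - -25 = \frac{\sqrt{2}}{9} + 25 = 25 + \frac{\sqrt{2}}{9}$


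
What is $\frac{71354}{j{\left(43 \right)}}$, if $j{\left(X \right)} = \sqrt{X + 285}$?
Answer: $\frac{35677 \sqrt{82}}{82} \approx 3939.9$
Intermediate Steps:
$j{\left(X \right)} = \sqrt{285 + X}$
$\frac{71354}{j{\left(43 \right)}} = \frac{71354}{\sqrt{285 + 43}} = \frac{71354}{\sqrt{328}} = \frac{71354}{2 \sqrt{82}} = 71354 \frac{\sqrt{82}}{164} = \frac{35677 \sqrt{82}}{82}$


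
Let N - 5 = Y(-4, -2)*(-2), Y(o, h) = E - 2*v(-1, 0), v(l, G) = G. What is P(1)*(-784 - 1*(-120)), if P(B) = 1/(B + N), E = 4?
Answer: 332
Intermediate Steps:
Y(o, h) = 4 (Y(o, h) = 4 - 2*0 = 4 + 0 = 4)
N = -3 (N = 5 + 4*(-2) = 5 - 8 = -3)
P(B) = 1/(-3 + B) (P(B) = 1/(B - 3) = 1/(-3 + B))
P(1)*(-784 - 1*(-120)) = (-784 - 1*(-120))/(-3 + 1) = (-784 + 120)/(-2) = -½*(-664) = 332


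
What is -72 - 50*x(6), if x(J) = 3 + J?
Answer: -522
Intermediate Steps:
-72 - 50*x(6) = -72 - 50*(3 + 6) = -72 - 50*9 = -72 - 450 = -522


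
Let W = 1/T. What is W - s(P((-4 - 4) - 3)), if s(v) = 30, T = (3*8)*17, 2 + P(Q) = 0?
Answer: -12239/408 ≈ -29.998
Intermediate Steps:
P(Q) = -2 (P(Q) = -2 + 0 = -2)
T = 408 (T = 24*17 = 408)
W = 1/408 ≈ 0.0024510
W - s(P((-4 - 4) - 3)) = 1/408 - 1*30 = 1/408 - 30 = -12239/408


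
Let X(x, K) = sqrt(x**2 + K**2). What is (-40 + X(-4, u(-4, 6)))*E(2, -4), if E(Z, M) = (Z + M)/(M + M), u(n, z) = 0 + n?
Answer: -10 + sqrt(2) ≈ -8.5858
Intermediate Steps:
u(n, z) = n
X(x, K) = sqrt(K**2 + x**2)
E(Z, M) = (M + Z)/(2*M) (E(Z, M) = (M + Z)/((2*M)) = (M + Z)*(1/(2*M)) = (M + Z)/(2*M))
(-40 + X(-4, u(-4, 6)))*E(2, -4) = (-40 + sqrt((-4)**2 + (-4)**2))*((1/2)*(-4 + 2)/(-4)) = (-40 + sqrt(16 + 16))*((1/2)*(-1/4)*(-2)) = (-40 + sqrt(32))*(1/4) = (-40 + 4*sqrt(2))*(1/4) = -10 + sqrt(2)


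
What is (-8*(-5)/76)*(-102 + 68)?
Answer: -340/19 ≈ -17.895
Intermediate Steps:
(-8*(-5)/76)*(-102 + 68) = (40*(1/76))*(-34) = (10/19)*(-34) = -340/19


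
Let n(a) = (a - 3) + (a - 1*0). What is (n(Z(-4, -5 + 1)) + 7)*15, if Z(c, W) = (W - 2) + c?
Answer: -240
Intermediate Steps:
Z(c, W) = -2 + W + c (Z(c, W) = (-2 + W) + c = -2 + W + c)
n(a) = -3 + 2*a (n(a) = (-3 + a) + (a + 0) = (-3 + a) + a = -3 + 2*a)
(n(Z(-4, -5 + 1)) + 7)*15 = ((-3 + 2*(-2 + (-5 + 1) - 4)) + 7)*15 = ((-3 + 2*(-2 - 4 - 4)) + 7)*15 = ((-3 + 2*(-10)) + 7)*15 = ((-3 - 20) + 7)*15 = (-23 + 7)*15 = -16*15 = -240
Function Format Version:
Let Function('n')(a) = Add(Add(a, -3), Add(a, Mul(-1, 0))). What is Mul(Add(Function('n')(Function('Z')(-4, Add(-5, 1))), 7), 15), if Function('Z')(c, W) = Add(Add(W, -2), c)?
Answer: -240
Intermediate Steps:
Function('Z')(c, W) = Add(-2, W, c) (Function('Z')(c, W) = Add(Add(-2, W), c) = Add(-2, W, c))
Function('n')(a) = Add(-3, Mul(2, a)) (Function('n')(a) = Add(Add(-3, a), Add(a, 0)) = Add(Add(-3, a), a) = Add(-3, Mul(2, a)))
Mul(Add(Function('n')(Function('Z')(-4, Add(-5, 1))), 7), 15) = Mul(Add(Add(-3, Mul(2, Add(-2, Add(-5, 1), -4))), 7), 15) = Mul(Add(Add(-3, Mul(2, Add(-2, -4, -4))), 7), 15) = Mul(Add(Add(-3, Mul(2, -10)), 7), 15) = Mul(Add(Add(-3, -20), 7), 15) = Mul(Add(-23, 7), 15) = Mul(-16, 15) = -240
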